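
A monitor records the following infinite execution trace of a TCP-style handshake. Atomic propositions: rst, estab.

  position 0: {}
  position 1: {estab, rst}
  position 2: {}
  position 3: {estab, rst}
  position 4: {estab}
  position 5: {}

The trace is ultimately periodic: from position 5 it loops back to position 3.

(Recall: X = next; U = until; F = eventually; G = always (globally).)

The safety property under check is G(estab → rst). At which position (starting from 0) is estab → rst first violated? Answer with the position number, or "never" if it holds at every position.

4

Check estab → rst at each position in order: 0 ✓, 1 ✓, 2 ✓, 3 ✓.
At position 4 the labels are {estab}, so estab → rst is false there. This is the first violation.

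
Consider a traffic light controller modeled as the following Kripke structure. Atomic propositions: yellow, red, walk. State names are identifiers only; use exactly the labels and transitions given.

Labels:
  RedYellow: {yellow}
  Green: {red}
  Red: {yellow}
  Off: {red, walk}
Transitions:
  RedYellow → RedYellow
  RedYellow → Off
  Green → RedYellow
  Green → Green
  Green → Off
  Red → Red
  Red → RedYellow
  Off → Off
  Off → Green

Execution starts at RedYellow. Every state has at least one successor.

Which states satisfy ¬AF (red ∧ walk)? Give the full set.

{RedYellow, Green, Red}

States satisfying red ∧ walk: {Off}.
States satisfying AF (red ∧ walk): {Off}.
States satisfying ¬AF (red ∧ walk): {RedYellow, Green, Red}.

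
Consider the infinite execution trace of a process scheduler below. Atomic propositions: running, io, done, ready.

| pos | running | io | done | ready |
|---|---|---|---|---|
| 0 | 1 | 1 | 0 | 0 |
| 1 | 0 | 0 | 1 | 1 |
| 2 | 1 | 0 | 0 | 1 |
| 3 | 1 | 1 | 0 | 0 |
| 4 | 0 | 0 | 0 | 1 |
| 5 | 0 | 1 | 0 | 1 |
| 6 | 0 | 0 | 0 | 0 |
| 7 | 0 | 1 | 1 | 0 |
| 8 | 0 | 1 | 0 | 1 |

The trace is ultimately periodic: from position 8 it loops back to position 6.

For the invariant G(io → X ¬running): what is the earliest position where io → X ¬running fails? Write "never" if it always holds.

never

io → X ¬running holds at every position 0..8, and those are all the positions the trace ever visits, so the invariant G(io → X ¬running) is never violated.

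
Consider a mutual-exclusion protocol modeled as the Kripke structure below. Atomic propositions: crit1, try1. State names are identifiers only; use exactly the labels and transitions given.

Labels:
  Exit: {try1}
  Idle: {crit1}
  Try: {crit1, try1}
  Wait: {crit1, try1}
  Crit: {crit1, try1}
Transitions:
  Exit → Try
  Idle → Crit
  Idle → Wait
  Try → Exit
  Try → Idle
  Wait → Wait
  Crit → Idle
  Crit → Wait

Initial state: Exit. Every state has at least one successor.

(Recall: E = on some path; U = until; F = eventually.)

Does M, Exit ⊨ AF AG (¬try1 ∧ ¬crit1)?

States satisfying AG (¬try1 ∧ ¬crit1): ∅.
States satisfying AF AG (¬try1 ∧ ¬crit1): ∅.
There is a path from Exit along which AG (¬try1 ∧ ¬crit1) never holds.
Exit ∉ Sat(AF AG (¬try1 ∧ ¬crit1)).

Violated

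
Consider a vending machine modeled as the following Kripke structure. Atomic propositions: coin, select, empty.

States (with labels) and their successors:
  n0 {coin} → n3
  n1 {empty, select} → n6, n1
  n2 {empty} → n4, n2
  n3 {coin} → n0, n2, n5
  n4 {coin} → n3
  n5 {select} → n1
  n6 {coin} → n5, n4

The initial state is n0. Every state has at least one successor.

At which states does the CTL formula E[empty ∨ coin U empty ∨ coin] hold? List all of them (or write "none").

{n0, n1, n2, n3, n4, n6}

States satisfying empty ∨ coin: {n0, n1, n2, n3, n4, n6}.
States satisfying E[empty ∨ coin U empty ∨ coin]: {n0, n1, n2, n3, n4, n6}.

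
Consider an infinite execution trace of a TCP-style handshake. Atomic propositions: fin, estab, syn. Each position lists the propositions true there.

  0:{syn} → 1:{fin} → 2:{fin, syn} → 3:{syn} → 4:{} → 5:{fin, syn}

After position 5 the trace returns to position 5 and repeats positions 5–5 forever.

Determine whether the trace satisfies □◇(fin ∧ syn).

Satisfied

◇(fin ∧ syn) holds at every position 0..5, and those are all positions ever visited, so □◇(fin ∧ syn) holds.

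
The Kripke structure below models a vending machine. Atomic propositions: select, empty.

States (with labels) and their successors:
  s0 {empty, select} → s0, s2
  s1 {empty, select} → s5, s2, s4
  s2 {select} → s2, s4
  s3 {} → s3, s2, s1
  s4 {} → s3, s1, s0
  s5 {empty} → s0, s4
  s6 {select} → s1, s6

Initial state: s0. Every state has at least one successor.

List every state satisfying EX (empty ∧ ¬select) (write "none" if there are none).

States satisfying empty ∧ ¬select: {s5}.
States satisfying EX (empty ∧ ¬select): {s1}.

{s1}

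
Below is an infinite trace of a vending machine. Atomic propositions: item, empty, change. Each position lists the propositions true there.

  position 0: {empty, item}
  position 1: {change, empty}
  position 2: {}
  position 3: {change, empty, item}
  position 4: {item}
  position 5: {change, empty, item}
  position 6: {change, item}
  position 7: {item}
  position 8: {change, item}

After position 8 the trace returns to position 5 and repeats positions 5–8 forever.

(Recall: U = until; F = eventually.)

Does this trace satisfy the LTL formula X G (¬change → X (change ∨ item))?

The position after 0 is 1; G (¬change → X (change ∨ item)) is true there.

Holds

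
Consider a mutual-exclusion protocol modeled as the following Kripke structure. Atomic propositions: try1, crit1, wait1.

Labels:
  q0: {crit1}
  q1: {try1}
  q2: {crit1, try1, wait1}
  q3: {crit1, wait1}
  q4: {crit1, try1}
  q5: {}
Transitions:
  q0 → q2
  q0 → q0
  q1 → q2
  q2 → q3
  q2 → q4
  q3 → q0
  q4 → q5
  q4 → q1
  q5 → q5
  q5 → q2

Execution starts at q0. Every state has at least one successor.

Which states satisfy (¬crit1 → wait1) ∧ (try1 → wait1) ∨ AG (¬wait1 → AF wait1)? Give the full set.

{q0, q2, q3}

States satisfying ¬crit1: {q1, q5}.
States satisfying ¬crit1 → wait1: {q0, q2, q3, q4}.
States satisfying try1 → wait1: {q0, q2, q3, q5}.
States satisfying (¬crit1 → wait1) ∧ (try1 → wait1): {q0, q2, q3}.
States satisfying ¬wait1 → AF wait1: {q1, q2, q3}.
States satisfying AG (¬wait1 → AF wait1): ∅.
States satisfying (¬crit1 → wait1) ∧ (try1 → wait1) ∨ AG (¬wait1 → AF wait1): {q0, q2, q3}.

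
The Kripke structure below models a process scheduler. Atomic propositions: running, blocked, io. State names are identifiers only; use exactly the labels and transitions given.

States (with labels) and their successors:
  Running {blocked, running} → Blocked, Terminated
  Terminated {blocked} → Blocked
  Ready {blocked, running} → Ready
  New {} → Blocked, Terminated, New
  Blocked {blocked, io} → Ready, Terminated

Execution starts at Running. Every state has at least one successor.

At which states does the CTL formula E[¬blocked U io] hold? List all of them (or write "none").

States satisfying ¬blocked: {New}.
States satisfying io: {Blocked}.
States satisfying E[¬blocked U io]: {New, Blocked}.

{New, Blocked}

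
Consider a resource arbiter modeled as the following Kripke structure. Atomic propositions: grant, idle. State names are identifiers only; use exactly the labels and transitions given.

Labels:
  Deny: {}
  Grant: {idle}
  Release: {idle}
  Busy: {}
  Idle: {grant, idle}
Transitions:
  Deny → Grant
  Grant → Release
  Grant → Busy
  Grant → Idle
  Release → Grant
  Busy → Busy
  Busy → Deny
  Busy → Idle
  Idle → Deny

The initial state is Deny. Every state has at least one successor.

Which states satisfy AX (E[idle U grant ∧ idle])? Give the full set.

States satisfying E[idle U grant ∧ idle]: {Grant, Release, Idle}.
States satisfying AX (E[idle U grant ∧ idle]): {Deny, Release}.

{Deny, Release}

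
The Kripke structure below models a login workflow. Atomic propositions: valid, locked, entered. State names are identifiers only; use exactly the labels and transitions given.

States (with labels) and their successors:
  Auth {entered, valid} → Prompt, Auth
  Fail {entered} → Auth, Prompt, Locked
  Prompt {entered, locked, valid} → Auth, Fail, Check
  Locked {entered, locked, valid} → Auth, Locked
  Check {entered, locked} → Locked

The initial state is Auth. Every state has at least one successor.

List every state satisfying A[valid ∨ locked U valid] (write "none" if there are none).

States satisfying valid ∨ locked: {Auth, Prompt, Locked, Check}.
States satisfying valid: {Auth, Prompt, Locked}.
States satisfying A[valid ∨ locked U valid]: {Auth, Prompt, Locked, Check}.

{Auth, Prompt, Locked, Check}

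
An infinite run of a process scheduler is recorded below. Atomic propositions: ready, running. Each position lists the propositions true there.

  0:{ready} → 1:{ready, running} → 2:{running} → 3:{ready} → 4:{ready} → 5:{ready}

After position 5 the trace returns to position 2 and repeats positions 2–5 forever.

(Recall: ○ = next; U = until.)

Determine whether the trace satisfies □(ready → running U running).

Does not hold

ready → running U running must hold at every position from 0 onward. It fails at position 0, so □(ready → running U running) is false.
Positions where ready holds: 0, 1, 3, 4, 5.
Check running U running at each: 0→fails, 1→ok, 3→fails, 4→fails, 5→fails.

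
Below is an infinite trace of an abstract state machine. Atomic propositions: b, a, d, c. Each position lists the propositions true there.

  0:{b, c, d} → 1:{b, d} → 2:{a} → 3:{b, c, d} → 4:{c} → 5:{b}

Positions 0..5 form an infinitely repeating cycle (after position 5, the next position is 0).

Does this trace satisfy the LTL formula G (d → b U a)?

No

d → b U a must hold at every position from 0 onward. It fails at position 3, so G (d → b U a) is false.
Positions where d holds: 0, 1, 3.
Check b U a at each: 0→ok, 1→ok, 3→fails.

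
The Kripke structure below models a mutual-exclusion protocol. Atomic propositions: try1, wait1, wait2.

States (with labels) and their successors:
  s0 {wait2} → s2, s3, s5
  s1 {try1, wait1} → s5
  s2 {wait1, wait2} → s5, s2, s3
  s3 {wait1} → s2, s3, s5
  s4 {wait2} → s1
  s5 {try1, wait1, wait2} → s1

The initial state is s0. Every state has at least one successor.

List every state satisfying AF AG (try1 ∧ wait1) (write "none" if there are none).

States satisfying AG (try1 ∧ wait1): {s1, s5}.
States satisfying AF AG (try1 ∧ wait1): {s1, s4, s5}.

{s1, s4, s5}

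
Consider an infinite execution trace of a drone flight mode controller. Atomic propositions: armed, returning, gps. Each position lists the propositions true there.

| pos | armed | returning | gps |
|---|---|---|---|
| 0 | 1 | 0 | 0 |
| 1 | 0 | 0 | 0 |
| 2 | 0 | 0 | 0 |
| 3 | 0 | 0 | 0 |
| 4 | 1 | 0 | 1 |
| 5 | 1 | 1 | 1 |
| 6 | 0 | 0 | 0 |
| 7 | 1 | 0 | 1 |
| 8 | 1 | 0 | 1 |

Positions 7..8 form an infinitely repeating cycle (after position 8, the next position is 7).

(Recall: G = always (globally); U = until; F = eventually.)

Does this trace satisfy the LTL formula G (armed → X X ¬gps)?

Violated

armed → X X ¬gps must hold at every position from 0 onward. It fails at position 5, so G (armed → X X ¬gps) is false.
Positions where armed holds: 0, 4, 5, 7, 8.
Check X X ¬gps at each: 0→ok, 4→ok, 5→fails, 7→fails, 8→fails.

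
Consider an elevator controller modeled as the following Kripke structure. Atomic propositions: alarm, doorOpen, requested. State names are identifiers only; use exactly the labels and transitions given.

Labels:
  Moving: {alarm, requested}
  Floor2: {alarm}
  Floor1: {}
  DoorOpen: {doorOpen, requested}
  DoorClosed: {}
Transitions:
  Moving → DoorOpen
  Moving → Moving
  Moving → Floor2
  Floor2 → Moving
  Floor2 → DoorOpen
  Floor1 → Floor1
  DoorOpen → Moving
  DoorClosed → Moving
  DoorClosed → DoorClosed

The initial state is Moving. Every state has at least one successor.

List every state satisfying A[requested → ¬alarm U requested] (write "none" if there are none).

States satisfying requested → ¬alarm: {Floor2, Floor1, DoorOpen, DoorClosed}.
States satisfying requested: {Moving, DoorOpen}.
States satisfying A[requested → ¬alarm U requested]: {Moving, Floor2, DoorOpen}.

{Moving, Floor2, DoorOpen}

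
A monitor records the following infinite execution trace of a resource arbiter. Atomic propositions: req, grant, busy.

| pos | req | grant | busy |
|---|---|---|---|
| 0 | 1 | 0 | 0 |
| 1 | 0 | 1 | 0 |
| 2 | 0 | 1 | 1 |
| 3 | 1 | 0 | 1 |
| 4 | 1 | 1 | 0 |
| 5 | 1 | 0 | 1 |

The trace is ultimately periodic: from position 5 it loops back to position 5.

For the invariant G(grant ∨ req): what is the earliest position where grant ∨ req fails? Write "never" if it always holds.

never

grant ∨ req holds at every position 0..5, and those are all the positions the trace ever visits, so the invariant G(grant ∨ req) is never violated.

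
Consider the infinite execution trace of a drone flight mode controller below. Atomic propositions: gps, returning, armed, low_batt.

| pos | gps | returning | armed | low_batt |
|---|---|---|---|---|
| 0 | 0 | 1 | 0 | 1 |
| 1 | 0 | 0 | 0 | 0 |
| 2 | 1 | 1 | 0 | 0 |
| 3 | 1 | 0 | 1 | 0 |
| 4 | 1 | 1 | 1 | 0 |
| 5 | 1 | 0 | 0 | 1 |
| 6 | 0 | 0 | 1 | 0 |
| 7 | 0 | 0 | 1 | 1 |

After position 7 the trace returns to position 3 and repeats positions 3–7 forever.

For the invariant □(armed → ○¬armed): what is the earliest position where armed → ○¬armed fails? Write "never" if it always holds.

Check armed → ○¬armed at each position in order: 0 ✓, 1 ✓, 2 ✓.
At position 3 the labels are {armed, gps} and the next position 4 has {armed, gps, returning}, so armed → ○¬armed is false there. This is the first violation.

3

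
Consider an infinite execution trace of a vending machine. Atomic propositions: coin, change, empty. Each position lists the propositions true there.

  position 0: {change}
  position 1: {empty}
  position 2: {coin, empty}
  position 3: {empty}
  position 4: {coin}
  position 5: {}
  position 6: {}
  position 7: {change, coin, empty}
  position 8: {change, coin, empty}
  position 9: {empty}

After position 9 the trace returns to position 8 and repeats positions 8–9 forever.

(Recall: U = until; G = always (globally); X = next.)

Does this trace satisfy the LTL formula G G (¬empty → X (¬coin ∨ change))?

Yes

G (¬empty → X (¬coin ∨ change)) holds at every position 0..9, and those are all positions ever visited, so G G (¬empty → X (¬coin ∨ change)) holds.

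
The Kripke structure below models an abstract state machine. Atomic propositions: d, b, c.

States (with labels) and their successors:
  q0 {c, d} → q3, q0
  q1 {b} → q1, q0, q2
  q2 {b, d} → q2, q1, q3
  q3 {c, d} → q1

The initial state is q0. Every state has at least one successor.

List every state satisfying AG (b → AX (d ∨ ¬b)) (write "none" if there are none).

none

States satisfying b → AX (d ∨ ¬b): {q0, q3}.
States satisfying AG (b → AX (d ∨ ¬b)): ∅.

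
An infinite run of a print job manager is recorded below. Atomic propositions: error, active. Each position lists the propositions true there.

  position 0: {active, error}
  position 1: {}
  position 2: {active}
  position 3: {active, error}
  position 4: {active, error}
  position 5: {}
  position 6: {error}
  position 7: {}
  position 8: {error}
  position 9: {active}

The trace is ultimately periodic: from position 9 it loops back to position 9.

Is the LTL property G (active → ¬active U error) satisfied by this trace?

Violated

active → ¬active U error must hold at every position from 0 onward. It fails at position 2, so G (active → ¬active U error) is false.
Positions where active holds: 0, 2, 3, 4, 9.
Check ¬active U error at each: 0→ok, 2→fails, 3→ok, 4→ok, 9→fails.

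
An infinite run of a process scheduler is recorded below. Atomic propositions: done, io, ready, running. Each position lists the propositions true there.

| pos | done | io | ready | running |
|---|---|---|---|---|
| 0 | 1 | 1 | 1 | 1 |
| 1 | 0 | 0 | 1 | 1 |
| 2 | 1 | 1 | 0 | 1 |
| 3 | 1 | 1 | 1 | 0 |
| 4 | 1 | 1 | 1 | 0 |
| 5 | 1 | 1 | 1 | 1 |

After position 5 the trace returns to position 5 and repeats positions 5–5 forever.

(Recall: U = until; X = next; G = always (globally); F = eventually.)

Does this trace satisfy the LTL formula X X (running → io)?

Satisfied

The position after 0 is 1; X (running → io) is true there.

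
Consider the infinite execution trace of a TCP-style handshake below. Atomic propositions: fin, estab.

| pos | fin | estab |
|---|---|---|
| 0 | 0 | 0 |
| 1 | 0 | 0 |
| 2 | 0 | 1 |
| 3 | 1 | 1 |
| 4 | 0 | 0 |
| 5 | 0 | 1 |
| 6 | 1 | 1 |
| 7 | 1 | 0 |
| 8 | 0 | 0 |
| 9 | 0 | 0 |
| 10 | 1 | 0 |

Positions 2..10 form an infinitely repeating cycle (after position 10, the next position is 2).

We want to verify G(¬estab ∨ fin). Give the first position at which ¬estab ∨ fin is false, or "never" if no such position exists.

Check ¬estab ∨ fin at each position in order: 0 ✓, 1 ✓.
At position 2 the labels are {estab}, so ¬estab ∨ fin is false there. This is the first violation.

2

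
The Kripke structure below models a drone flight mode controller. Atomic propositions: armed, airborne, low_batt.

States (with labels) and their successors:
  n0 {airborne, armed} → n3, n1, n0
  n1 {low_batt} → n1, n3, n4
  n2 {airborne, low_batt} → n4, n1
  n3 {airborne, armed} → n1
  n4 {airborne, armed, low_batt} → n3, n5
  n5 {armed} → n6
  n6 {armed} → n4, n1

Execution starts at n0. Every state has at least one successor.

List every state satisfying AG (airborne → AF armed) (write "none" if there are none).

{n0, n1, n3, n4, n5, n6}

States satisfying airborne → AF armed: {n0, n1, n3, n4, n5, n6}.
States satisfying AG (airborne → AF armed): {n0, n1, n3, n4, n5, n6}.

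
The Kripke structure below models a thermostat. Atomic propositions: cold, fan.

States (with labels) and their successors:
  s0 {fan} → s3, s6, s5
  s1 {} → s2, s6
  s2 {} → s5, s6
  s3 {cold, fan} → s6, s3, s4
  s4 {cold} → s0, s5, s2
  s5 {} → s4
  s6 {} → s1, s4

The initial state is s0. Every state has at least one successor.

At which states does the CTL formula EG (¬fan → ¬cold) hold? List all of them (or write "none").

States satisfying ¬fan → ¬cold: {s0, s1, s2, s3, s5, s6}.
States satisfying EG (¬fan → ¬cold): {s0, s1, s2, s3, s6}.

{s0, s1, s2, s3, s6}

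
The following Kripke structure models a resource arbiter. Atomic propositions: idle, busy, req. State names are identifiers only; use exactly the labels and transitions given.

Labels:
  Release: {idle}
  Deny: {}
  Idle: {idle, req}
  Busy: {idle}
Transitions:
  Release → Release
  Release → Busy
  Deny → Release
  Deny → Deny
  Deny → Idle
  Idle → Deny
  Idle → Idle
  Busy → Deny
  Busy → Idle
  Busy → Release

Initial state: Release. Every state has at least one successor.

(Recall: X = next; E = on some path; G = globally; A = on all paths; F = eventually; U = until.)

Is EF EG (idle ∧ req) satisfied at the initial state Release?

States satisfying EG (idle ∧ req): {Idle}.
States satisfying EF EG (idle ∧ req): {Release, Deny, Idle, Busy}.
Some path from Release reaches a state where EG (idle ∧ req) holds.
Release ∈ Sat(EF EG (idle ∧ req)).

Yes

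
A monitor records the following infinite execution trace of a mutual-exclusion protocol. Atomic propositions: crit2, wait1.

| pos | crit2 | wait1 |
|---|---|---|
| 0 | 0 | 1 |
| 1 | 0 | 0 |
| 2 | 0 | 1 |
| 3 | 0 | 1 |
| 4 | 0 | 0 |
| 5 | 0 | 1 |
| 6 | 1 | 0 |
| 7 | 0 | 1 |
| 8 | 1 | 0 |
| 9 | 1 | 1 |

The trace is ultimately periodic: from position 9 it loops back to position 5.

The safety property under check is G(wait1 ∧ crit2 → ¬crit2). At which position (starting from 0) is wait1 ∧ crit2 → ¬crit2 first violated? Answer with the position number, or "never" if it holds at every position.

Check wait1 ∧ crit2 → ¬crit2 at each position in order: 0 ✓, 1 ✓, 2 ✓, 3 ✓, 4 ✓, 5 ✓, 6 ✓, 7 ✓, 8 ✓.
At position 9 the labels are {crit2, wait1}, so wait1 ∧ crit2 → ¬crit2 is false there. This is the first violation.

9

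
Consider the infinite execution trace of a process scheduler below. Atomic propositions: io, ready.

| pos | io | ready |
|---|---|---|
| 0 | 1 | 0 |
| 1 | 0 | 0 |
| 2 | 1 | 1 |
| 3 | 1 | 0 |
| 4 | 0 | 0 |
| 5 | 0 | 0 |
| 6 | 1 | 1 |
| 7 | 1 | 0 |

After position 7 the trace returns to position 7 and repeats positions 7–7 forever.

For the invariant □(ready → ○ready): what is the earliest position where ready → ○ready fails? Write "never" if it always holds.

2

Check ready → ○ready at each position in order: 0 ✓, 1 ✓.
At position 2 the labels are {io, ready} and the next position 3 has {io}, so ready → ○ready is false there. This is the first violation.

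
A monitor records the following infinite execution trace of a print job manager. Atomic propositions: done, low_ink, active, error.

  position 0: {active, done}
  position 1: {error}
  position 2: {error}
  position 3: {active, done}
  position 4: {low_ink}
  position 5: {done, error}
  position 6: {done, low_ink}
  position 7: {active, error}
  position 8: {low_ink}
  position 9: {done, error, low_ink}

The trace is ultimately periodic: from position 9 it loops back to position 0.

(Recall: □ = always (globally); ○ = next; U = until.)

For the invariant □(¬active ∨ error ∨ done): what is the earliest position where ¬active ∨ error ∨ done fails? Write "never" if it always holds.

never

¬active ∨ error ∨ done holds at every position 0..9, and those are all the positions the trace ever visits, so the invariant □(¬active ∨ error ∨ done) is never violated.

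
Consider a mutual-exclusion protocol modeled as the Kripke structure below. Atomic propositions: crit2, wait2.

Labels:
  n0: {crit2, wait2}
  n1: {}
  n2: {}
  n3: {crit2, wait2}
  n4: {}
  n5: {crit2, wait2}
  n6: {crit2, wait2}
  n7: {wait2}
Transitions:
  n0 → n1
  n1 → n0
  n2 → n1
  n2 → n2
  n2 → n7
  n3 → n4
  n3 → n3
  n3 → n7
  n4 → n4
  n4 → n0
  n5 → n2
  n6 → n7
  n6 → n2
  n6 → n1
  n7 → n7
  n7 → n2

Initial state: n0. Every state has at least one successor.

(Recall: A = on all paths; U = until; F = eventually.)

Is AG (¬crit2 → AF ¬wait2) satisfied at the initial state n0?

States satisfying ¬crit2 → AF ¬wait2: {n0, n1, n2, n3, n4, n5, n6}.
States satisfying AG (¬crit2 → AF ¬wait2): {n0, n1, n4}.
Every state reachable from n0 satisfies ¬crit2 → AF ¬wait2.
n0 ∈ Sat(AG (¬crit2 → AF ¬wait2)).

Yes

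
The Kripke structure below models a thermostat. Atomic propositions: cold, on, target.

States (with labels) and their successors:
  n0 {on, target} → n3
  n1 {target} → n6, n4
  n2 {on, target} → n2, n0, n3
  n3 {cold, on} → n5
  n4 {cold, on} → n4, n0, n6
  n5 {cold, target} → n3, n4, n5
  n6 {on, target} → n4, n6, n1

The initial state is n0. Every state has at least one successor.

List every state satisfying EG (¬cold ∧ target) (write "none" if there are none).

{n1, n2, n6}

States satisfying ¬cold ∧ target: {n0, n1, n2, n6}.
States satisfying EG (¬cold ∧ target): {n1, n2, n6}.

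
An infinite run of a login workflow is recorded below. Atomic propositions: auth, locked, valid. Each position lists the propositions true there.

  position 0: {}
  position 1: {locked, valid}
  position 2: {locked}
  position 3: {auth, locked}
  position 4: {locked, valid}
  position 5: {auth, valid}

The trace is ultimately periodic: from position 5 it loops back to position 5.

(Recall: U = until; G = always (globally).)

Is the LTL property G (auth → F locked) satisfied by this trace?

auth → F locked must hold at every position from 0 onward. It fails at position 5, so G (auth → F locked) is false.
Positions where auth holds: 3, 5.
Check F locked at each: 3→ok, 5→fails.

Does not hold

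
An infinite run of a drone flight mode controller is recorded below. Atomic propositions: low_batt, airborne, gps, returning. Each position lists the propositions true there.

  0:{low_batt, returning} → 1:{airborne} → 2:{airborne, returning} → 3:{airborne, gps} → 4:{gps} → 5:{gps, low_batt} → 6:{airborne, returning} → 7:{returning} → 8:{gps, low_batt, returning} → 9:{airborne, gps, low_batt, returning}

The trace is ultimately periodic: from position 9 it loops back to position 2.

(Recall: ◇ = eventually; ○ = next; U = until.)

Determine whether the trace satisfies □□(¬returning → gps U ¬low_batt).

□(¬returning → gps U ¬low_batt) holds at every position 0..9, and those are all positions ever visited, so □□(¬returning → gps U ¬low_batt) holds.

Yes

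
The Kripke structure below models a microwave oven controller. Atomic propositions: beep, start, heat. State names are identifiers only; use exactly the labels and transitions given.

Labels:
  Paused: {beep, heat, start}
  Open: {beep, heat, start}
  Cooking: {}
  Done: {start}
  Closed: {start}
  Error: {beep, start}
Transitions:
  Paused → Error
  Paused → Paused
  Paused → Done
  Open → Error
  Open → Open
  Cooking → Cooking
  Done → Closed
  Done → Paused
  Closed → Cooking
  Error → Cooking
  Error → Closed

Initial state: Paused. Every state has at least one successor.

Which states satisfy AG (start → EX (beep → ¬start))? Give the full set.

{Paused, Cooking, Done, Closed, Error}

States satisfying start → EX (beep → ¬start): {Paused, Cooking, Done, Closed, Error}.
States satisfying AG (start → EX (beep → ¬start)): {Paused, Cooking, Done, Closed, Error}.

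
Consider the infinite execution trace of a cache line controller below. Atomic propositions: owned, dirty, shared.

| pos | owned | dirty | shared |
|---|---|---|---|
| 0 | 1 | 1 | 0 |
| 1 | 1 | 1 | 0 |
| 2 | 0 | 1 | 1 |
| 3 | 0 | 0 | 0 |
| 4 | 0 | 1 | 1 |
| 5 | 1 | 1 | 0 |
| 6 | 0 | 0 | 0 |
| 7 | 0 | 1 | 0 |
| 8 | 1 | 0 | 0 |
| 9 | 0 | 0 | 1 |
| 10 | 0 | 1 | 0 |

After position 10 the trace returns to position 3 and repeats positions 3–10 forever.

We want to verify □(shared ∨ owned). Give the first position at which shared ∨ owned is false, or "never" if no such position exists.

Check shared ∨ owned at each position in order: 0 ✓, 1 ✓, 2 ✓.
At position 3 the labels are {}, so shared ∨ owned is false there. This is the first violation.

3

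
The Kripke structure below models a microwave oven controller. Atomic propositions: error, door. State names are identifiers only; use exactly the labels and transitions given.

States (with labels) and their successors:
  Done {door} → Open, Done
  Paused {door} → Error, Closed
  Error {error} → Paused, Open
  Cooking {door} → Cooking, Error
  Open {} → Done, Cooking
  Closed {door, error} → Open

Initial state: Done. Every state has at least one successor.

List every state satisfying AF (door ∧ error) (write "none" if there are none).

{Closed}

States satisfying door ∧ error: {Closed}.
States satisfying AF (door ∧ error): {Closed}.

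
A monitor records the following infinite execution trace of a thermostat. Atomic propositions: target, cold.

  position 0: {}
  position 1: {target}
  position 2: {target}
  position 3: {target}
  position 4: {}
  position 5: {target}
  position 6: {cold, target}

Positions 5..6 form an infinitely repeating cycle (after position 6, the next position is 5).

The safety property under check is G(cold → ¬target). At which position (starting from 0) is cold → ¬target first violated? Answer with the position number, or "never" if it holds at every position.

6

Check cold → ¬target at each position in order: 0 ✓, 1 ✓, 2 ✓, 3 ✓, 4 ✓, 5 ✓.
At position 6 the labels are {cold, target}, so cold → ¬target is false there. This is the first violation.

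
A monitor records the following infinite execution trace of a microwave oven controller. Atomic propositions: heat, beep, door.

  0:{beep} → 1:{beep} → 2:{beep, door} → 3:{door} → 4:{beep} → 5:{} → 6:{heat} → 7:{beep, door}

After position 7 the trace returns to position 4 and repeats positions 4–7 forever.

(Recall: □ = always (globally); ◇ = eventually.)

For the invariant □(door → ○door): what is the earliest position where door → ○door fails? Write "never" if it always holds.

Check door → ○door at each position in order: 0 ✓, 1 ✓, 2 ✓.
At position 3 the labels are {door} and the next position 4 has {beep}, so door → ○door is false there. This is the first violation.

3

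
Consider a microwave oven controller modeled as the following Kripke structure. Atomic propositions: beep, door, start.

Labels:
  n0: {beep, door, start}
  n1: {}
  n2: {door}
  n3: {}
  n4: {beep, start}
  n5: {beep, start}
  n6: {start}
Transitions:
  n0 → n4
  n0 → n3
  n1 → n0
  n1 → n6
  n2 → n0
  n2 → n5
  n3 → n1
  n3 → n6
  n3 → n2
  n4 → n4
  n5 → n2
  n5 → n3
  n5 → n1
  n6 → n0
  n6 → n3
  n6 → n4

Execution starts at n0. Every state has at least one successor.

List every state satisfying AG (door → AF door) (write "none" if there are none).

States satisfying door → AF door: {n0, n1, n2, n3, n4, n5, n6}.
States satisfying AG (door → AF door): {n0, n1, n2, n3, n4, n5, n6}.

{n0, n1, n2, n3, n4, n5, n6}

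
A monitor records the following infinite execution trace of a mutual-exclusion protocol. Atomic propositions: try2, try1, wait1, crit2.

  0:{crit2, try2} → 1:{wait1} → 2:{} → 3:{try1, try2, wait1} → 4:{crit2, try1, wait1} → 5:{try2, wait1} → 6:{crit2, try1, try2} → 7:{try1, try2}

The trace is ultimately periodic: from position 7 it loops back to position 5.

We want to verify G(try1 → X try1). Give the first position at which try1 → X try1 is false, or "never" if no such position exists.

4

Check try1 → X try1 at each position in order: 0 ✓, 1 ✓, 2 ✓, 3 ✓.
At position 4 the labels are {crit2, try1, wait1} and the next position 5 has {try2, wait1}, so try1 → X try1 is false there. This is the first violation.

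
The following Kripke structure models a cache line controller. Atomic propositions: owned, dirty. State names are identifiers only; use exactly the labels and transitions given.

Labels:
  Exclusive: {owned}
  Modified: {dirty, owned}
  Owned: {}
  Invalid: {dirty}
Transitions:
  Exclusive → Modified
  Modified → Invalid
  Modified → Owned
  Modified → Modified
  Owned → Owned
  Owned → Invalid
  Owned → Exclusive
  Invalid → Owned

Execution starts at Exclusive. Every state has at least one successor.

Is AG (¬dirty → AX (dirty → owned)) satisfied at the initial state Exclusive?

No

States satisfying ¬dirty → AX (dirty → owned): {Exclusive, Modified, Invalid}.
States satisfying AG (¬dirty → AX (dirty → owned)): ∅.
Owned is reachable from Exclusive and violates ¬dirty → AX (dirty → owned), so AG fails at Exclusive.
Exclusive ∉ Sat(AG (¬dirty → AX (dirty → owned))).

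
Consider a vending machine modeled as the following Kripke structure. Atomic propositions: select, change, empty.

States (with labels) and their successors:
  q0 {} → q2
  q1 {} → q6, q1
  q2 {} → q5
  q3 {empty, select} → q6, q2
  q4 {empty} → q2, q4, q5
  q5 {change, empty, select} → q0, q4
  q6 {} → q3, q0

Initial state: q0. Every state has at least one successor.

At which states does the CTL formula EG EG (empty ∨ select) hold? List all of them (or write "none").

States satisfying EG (empty ∨ select): {q4, q5}.
States satisfying EG EG (empty ∨ select): {q4, q5}.

{q4, q5}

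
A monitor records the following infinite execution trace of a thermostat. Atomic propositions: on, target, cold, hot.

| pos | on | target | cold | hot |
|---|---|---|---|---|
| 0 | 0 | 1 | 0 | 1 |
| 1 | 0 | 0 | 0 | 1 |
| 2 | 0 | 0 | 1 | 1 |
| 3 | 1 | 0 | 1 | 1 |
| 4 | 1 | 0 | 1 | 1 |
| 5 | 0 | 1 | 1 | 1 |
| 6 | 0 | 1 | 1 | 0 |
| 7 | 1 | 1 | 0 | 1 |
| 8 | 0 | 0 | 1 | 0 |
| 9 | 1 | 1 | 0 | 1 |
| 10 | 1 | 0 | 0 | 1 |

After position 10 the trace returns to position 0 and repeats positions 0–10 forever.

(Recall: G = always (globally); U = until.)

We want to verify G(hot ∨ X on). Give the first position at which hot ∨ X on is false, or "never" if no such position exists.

never

hot ∨ X on holds at every position 0..10, and those are all the positions the trace ever visits, so the invariant G(hot ∨ X on) is never violated.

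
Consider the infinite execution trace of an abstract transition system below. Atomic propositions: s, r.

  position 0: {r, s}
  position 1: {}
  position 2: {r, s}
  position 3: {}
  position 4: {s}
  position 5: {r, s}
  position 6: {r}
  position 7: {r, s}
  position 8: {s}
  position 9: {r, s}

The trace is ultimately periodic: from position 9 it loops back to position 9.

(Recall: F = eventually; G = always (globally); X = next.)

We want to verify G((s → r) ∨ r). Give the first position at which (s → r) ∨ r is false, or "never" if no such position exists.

4

Check (s → r) ∨ r at each position in order: 0 ✓, 1 ✓, 2 ✓, 3 ✓.
At position 4 the labels are {s}, so (s → r) ∨ r is false there. This is the first violation.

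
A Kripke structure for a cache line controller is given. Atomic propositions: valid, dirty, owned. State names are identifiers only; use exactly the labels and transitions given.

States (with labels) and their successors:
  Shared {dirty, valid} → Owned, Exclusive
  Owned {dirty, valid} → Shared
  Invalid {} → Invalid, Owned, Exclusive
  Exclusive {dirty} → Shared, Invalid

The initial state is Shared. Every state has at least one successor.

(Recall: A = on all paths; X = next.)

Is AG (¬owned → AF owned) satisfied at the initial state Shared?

No

States satisfying ¬owned → AF owned: ∅.
States satisfying AG (¬owned → AF owned): ∅.
Exclusive is reachable from Shared and violates ¬owned → AF owned, so AG fails at Shared.
Shared ∉ Sat(AG (¬owned → AF owned)).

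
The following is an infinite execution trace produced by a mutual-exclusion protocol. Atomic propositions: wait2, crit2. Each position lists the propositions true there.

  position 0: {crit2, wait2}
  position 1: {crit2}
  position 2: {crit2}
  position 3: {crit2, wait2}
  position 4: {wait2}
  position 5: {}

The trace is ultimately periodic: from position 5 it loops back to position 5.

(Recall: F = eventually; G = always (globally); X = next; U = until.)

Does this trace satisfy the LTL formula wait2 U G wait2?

Walking from position 0: at position 1, G wait2 has not yet held and wait2 fails, so wait2 U G wait2 is false.

No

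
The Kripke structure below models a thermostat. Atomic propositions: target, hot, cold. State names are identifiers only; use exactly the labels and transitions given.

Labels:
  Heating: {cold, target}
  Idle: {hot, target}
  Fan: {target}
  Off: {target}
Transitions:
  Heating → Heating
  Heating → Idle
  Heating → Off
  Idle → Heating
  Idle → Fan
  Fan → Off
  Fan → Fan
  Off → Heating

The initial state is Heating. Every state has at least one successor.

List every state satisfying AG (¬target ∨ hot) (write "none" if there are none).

none

States satisfying ¬target ∨ hot: {Idle}.
States satisfying AG (¬target ∨ hot): ∅.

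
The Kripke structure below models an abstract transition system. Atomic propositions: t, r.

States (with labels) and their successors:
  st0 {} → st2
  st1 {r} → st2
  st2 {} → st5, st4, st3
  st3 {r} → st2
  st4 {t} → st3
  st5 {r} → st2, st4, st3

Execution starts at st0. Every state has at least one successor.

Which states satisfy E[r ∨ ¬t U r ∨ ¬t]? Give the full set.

{st0, st1, st2, st3, st5}

States satisfying r ∨ ¬t: {st0, st1, st2, st3, st5}.
States satisfying E[r ∨ ¬t U r ∨ ¬t]: {st0, st1, st2, st3, st5}.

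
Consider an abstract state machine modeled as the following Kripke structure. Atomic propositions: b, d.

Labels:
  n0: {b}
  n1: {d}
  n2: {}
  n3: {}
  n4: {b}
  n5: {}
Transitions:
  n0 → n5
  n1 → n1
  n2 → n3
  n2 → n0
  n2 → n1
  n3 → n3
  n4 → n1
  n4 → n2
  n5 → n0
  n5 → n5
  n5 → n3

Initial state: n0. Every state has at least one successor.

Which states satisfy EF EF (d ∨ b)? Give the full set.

{n0, n1, n2, n4, n5}

States satisfying EF (d ∨ b): {n0, n1, n2, n4, n5}.
States satisfying EF EF (d ∨ b): {n0, n1, n2, n4, n5}.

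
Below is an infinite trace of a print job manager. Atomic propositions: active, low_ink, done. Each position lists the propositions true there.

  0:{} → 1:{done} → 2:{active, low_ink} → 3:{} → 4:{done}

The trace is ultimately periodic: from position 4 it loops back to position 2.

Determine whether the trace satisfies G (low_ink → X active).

No

low_ink → X active must hold at every position from 0 onward. It fails at position 2, so G (low_ink → X active) is false.
Positions where low_ink holds: 2.
Check X active at each: 2→fails.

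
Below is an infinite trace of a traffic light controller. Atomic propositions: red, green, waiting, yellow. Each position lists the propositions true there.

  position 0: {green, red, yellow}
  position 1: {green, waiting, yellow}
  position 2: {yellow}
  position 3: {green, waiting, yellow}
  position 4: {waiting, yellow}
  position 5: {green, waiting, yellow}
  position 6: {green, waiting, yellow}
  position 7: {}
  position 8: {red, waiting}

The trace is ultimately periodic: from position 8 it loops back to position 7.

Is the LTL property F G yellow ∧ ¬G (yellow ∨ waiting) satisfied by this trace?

No

G yellow is false at every position 0..8, so it never becomes true and F G yellow fails.
At position 0: F G yellow is false; ¬G (yellow ∨ waiting) is true; so F G yellow ∧ ¬G (yellow ∨ waiting) is false.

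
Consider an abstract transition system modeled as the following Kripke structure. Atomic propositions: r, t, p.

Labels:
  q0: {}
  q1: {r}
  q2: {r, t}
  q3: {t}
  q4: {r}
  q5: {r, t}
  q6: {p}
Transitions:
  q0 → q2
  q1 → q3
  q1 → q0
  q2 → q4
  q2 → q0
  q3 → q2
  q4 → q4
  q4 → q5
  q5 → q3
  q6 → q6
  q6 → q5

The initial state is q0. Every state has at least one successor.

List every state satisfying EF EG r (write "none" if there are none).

{q0, q1, q2, q3, q4, q5, q6}

States satisfying EG r: {q2, q4}.
States satisfying EF EG r: {q0, q1, q2, q3, q4, q5, q6}.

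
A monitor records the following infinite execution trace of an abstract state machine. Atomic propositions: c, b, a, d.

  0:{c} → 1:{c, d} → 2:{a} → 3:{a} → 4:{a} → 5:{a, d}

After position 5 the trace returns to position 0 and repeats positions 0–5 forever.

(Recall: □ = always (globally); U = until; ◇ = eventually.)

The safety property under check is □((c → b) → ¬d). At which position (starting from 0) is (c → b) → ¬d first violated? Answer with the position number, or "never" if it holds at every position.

5

Check (c → b) → ¬d at each position in order: 0 ✓, 1 ✓, 2 ✓, 3 ✓, 4 ✓.
At position 5 the labels are {a, d}, so (c → b) → ¬d is false there. This is the first violation.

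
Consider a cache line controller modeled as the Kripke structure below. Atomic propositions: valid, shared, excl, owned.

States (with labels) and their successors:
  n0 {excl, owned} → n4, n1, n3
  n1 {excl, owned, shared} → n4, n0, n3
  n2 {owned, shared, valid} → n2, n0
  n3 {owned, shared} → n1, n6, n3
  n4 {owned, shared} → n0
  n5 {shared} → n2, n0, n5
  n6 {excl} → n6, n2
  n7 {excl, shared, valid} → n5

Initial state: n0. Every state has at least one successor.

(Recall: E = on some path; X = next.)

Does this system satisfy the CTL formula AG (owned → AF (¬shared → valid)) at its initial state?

Holds

States satisfying owned → AF (¬shared → valid): {n0, n1, n2, n3, n4, n5, n6, n7}.
States satisfying AG (owned → AF (¬shared → valid)): {n0, n1, n2, n3, n4, n5, n6, n7}.
Every state reachable from n0 satisfies owned → AF (¬shared → valid).
n0 ∈ Sat(AG (owned → AF (¬shared → valid))).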